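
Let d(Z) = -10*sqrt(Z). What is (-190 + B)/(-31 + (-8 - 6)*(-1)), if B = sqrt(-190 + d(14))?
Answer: 190/17 - sqrt(-190 - 10*sqrt(14))/17 ≈ 11.176 - 0.88708*I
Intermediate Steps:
B = sqrt(-190 - 10*sqrt(14)) ≈ 15.08*I
(-190 + B)/(-31 + (-8 - 6)*(-1)) = (-190 + sqrt(-190 - 10*sqrt(14)))/(-31 + (-8 - 6)*(-1)) = (-190 + sqrt(-190 - 10*sqrt(14)))/(-31 - 14*(-1)) = (-190 + sqrt(-190 - 10*sqrt(14)))/(-31 + 14) = (-190 + sqrt(-190 - 10*sqrt(14)))/(-17) = (-190 + sqrt(-190 - 10*sqrt(14)))*(-1/17) = 190/17 - sqrt(-190 - 10*sqrt(14))/17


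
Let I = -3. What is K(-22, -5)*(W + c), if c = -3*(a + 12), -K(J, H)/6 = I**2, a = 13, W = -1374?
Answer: 78246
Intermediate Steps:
K(J, H) = -54 (K(J, H) = -6*(-3)**2 = -6*9 = -54)
c = -75 (c = -3*(13 + 12) = -3*25 = -75)
K(-22, -5)*(W + c) = -54*(-1374 - 75) = -54*(-1449) = 78246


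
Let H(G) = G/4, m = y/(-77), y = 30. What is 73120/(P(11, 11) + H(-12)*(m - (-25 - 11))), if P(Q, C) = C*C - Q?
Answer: 1407560/61 ≈ 23075.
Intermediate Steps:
m = -30/77 (m = 30/(-77) = 30*(-1/77) = -30/77 ≈ -0.38961)
H(G) = G/4 (H(G) = G*(¼) = G/4)
P(Q, C) = C² - Q
73120/(P(11, 11) + H(-12)*(m - (-25 - 11))) = 73120/((11² - 1*11) + ((¼)*(-12))*(-30/77 - (-25 - 11))) = 73120/((121 - 11) - 3*(-30/77 - 1*(-36))) = 73120/(110 - 3*(-30/77 + 36)) = 73120/(110 - 3*2742/77) = 73120/(110 - 8226/77) = 73120/(244/77) = 73120*(77/244) = 1407560/61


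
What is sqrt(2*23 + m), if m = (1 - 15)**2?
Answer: 11*sqrt(2) ≈ 15.556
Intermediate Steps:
m = 196 (m = (-14)**2 = 196)
sqrt(2*23 + m) = sqrt(2*23 + 196) = sqrt(46 + 196) = sqrt(242) = 11*sqrt(2)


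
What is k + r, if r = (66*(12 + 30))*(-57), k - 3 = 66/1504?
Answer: -118816719/752 ≈ -1.5800e+5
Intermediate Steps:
k = 2289/752 (k = 3 + 66/1504 = 3 + (1/1504)*66 = 3 + 33/752 = 2289/752 ≈ 3.0439)
r = -158004 (r = (66*42)*(-57) = 2772*(-57) = -158004)
k + r = 2289/752 - 158004 = -118816719/752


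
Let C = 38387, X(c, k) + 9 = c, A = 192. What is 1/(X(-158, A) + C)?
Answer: 1/38220 ≈ 2.6164e-5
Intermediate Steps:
X(c, k) = -9 + c
1/(X(-158, A) + C) = 1/((-9 - 158) + 38387) = 1/(-167 + 38387) = 1/38220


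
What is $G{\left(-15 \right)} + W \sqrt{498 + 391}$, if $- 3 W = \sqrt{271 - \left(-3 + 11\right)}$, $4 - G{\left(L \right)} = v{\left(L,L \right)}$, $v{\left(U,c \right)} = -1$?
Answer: $5 - \frac{\sqrt{233807}}{3} \approx -156.18$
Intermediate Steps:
$G{\left(L \right)} = 5$ ($G{\left(L \right)} = 4 - -1 = 4 + 1 = 5$)
$W = - \frac{\sqrt{263}}{3}$ ($W = - \frac{\sqrt{271 - \left(-3 + 11\right)}}{3} = - \frac{\sqrt{271 - 8}}{3} = - \frac{\sqrt{263}}{3} \approx -5.4058$)
$G{\left(-15 \right)} + W \sqrt{498 + 391} = 5 + - \frac{\sqrt{263}}{3} \sqrt{498 + 391} = 5 + - \frac{\sqrt{263}}{3} \sqrt{889} = 5 - \frac{\sqrt{233807}}{3}$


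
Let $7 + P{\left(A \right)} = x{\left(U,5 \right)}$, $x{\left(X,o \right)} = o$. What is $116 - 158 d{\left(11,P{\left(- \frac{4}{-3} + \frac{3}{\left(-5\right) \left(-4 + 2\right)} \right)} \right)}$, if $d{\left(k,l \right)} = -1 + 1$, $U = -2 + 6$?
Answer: $116$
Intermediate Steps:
$U = 4$
$P{\left(A \right)} = -2$ ($P{\left(A \right)} = -7 + 5 = -2$)
$d{\left(k,l \right)} = 0$
$116 - 158 d{\left(11,P{\left(- \frac{4}{-3} + \frac{3}{\left(-5\right) \left(-4 + 2\right)} \right)} \right)} = 116 - 0 = 116 + 0 = 116$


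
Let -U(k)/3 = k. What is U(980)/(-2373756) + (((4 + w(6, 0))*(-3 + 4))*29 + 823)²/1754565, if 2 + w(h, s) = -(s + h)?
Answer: 2026663238/7083178905 ≈ 0.28612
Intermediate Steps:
U(k) = -3*k
w(h, s) = -2 - h - s (w(h, s) = -2 - (s + h) = -2 - (h + s) = -2 + (-h - s) = -2 - h - s)
U(980)/(-2373756) + (((4 + w(6, 0))*(-3 + 4))*29 + 823)²/1754565 = -3*980/(-2373756) + (((4 + (-2 - 1*6 - 1*0))*(-3 + 4))*29 + 823)²/1754565 = -2940*(-1/2373756) + (((4 + (-2 - 6 + 0))*1)*29 + 823)²*(1/1754565) = 5/4037 + (((4 - 8)*1)*29 + 823)²*(1/1754565) = 5/4037 + (-4*1*29 + 823)²*(1/1754565) = 5/4037 + (-4*29 + 823)²*(1/1754565) = 5/4037 + (-116 + 823)²*(1/1754565) = 5/4037 + 707²*(1/1754565) = 5/4037 + 499849*(1/1754565) = 5/4037 + 499849/1754565 = 2026663238/7083178905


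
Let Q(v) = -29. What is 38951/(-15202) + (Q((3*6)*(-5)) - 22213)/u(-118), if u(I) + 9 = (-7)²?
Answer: -7720021/13820 ≈ -558.61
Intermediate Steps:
u(I) = 40 (u(I) = -9 + (-7)² = -9 + 49 = 40)
38951/(-15202) + (Q((3*6)*(-5)) - 22213)/u(-118) = 38951/(-15202) + (-29 - 22213)/40 = 38951*(-1/15202) - 22242*1/40 = -3541/1382 - 11121/20 = -7720021/13820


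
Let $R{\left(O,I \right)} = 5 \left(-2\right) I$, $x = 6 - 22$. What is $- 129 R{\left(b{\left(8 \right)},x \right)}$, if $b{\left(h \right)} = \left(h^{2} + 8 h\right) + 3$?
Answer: $-20640$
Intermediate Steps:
$x = -16$ ($x = 6 - 22 = -16$)
$b{\left(h \right)} = 3 + h^{2} + 8 h$
$R{\left(O,I \right)} = - 10 I$
$- 129 R{\left(b{\left(8 \right)},x \right)} = - 129 \left(\left(-10\right) \left(-16\right)\right) = \left(-129\right) 160 = -20640$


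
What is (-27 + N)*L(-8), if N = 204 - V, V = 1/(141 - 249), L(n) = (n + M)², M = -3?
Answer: 2313157/108 ≈ 21418.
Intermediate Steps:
L(n) = (-3 + n)² (L(n) = (n - 3)² = (-3 + n)²)
V = -1/108 (V = 1/(-108) = -1/108 ≈ -0.0092593)
N = 22033/108 (N = 204 - 1*(-1/108) = 204 + 1/108 = 22033/108 ≈ 204.01)
(-27 + N)*L(-8) = (-27 + 22033/108)*(-3 - 8)² = (19117/108)*(-11)² = (19117/108)*121 = 2313157/108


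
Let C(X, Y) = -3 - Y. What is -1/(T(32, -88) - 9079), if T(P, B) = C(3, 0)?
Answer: 1/9082 ≈ 0.00011011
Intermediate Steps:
T(P, B) = -3 (T(P, B) = -3 - 1*0 = -3 + 0 = -3)
-1/(T(32, -88) - 9079) = -1/(-3 - 9079) = -1/(-9082) = -1*(-1/9082) = 1/9082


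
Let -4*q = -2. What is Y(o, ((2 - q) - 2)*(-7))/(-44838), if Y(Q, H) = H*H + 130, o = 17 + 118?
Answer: -569/179352 ≈ -0.0031725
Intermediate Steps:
q = ½ (q = -¼*(-2) = ½ ≈ 0.50000)
o = 135
Y(Q, H) = 130 + H² (Y(Q, H) = H² + 130 = 130 + H²)
Y(o, ((2 - q) - 2)*(-7))/(-44838) = (130 + (((2 - 1*½) - 2)*(-7))²)/(-44838) = (130 + (((2 - ½) - 2)*(-7))²)*(-1/44838) = (130 + ((3/2 - 2)*(-7))²)*(-1/44838) = (130 + (-½*(-7))²)*(-1/44838) = (130 + (7/2)²)*(-1/44838) = (130 + 49/4)*(-1/44838) = (569/4)*(-1/44838) = -569/179352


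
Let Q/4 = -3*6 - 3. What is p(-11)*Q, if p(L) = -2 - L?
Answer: -756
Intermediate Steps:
Q = -84 (Q = 4*(-3*6 - 3) = 4*(-18 - 3) = 4*(-21) = -84)
p(-11)*Q = (-2 - 1*(-11))*(-84) = (-2 + 11)*(-84) = 9*(-84) = -756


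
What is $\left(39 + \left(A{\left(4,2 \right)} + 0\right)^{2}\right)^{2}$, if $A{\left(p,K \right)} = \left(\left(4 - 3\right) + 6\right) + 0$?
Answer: $7744$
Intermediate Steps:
$A{\left(p,K \right)} = 7$ ($A{\left(p,K \right)} = \left(1 + 6\right) + 0 = 7 + 0 = 7$)
$\left(39 + \left(A{\left(4,2 \right)} + 0\right)^{2}\right)^{2} = \left(39 + \left(7 + 0\right)^{2}\right)^{2} = \left(39 + 7^{2}\right)^{2} = \left(39 + 49\right)^{2} = 88^{2} = 7744$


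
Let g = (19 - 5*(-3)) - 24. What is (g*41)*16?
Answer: 6560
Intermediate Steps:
g = 10 (g = (19 + 15) - 24 = 34 - 24 = 10)
(g*41)*16 = (10*41)*16 = 410*16 = 6560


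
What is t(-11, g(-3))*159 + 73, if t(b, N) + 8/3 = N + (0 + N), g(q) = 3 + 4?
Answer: 1875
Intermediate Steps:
g(q) = 7
t(b, N) = -8/3 + 2*N (t(b, N) = -8/3 + (N + (0 + N)) = -8/3 + (N + N) = -8/3 + 2*N)
t(-11, g(-3))*159 + 73 = (-8/3 + 2*7)*159 + 73 = (-8/3 + 14)*159 + 73 = (34/3)*159 + 73 = 1802 + 73 = 1875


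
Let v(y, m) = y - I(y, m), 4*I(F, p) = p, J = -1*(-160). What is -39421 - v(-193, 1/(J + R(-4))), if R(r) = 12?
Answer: -26988863/688 ≈ -39228.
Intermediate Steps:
J = 160
I(F, p) = p/4
v(y, m) = y - m/4
-39421 - v(-193, 1/(J + R(-4))) = -39421 - (-193 - 1/(4*(160 + 12))) = -39421 - (-193 - ¼/172) = -39421 - (-193 - ¼*1/172) = -39421 - (-193 - 1/688) = -39421 - 1*(-132785/688) = -39421 + 132785/688 = -26988863/688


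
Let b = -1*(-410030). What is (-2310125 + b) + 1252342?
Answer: -647753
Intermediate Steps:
b = 410030
(-2310125 + b) + 1252342 = (-2310125 + 410030) + 1252342 = -1900095 + 1252342 = -647753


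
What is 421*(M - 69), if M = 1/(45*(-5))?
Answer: -6536446/225 ≈ -29051.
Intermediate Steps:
M = -1/225 (M = 1/(-225) = -1/225 ≈ -0.0044444)
421*(M - 69) = 421*(-1/225 - 69) = 421*(-15526/225) = -6536446/225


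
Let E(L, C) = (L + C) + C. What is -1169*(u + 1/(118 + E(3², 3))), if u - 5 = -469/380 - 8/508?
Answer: -211986293/48260 ≈ -4392.6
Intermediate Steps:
E(L, C) = L + 2*C (E(L, C) = (C + L) + C = L + 2*C)
u = 180977/48260 (u = 5 + (-469/380 - 8/508) = 5 + (-469*1/380 - 8*1/508) = 5 + (-469/380 - 2/127) = 5 - 60323/48260 = 180977/48260 ≈ 3.7500)
-1169*(u + 1/(118 + E(3², 3))) = -1169*(180977/48260 + 1/(118 + (3² + 2*3))) = -1169*(180977/48260 + 1/(118 + (9 + 6))) = -1169*(180977/48260 + 1/(118 + 15)) = -1169*(180977/48260 + 1/133) = -1169*1269379/337820 = -211986293/48260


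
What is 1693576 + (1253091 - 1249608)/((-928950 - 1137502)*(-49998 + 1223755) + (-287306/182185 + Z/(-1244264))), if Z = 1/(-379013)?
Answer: 352929098677519343586263048369195552/208392831899790527756227602887 ≈ 1.6936e+6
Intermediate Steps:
Z = -1/379013 ≈ -2.6384e-6
1693576 + (1253091 - 1249608)/((-928950 - 1137502)*(-49998 + 1223755) + (-287306/182185 + Z/(-1244264))) = 1693576 + (1253091 - 1249608)/((-928950 - 1137502)*(-49998 + 1223755) + (-287306/182185 - 1/379013/(-1244264))) = 1693576 + 3483/(-2066452*1173757 + (-287306*1/182185 - 1/379013*(-1/1244264))) = 1693576 + 3483/(-2425512500164 + (-287306/182185 + 1/471592231432)) = 1693576 + 3483/(-2425512500164 - 135491277643620007/85917030683438920) = 1693576 + 3483/(-208392831899790527756227602887/85917030683438920) = 1693576 + 3483*(-85917030683438920/208392831899790527756227602887) = 1693576 - 299249017870417758360/208392831899790527756227602887 = 352929098677519343586263048369195552/208392831899790527756227602887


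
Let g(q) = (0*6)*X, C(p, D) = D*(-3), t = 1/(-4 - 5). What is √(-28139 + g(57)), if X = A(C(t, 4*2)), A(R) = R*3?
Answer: I*√28139 ≈ 167.75*I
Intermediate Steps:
t = -⅑ (t = 1/(-9) = -⅑ ≈ -0.11111)
C(p, D) = -3*D
A(R) = 3*R
X = -72 (X = 3*(-12*2) = 3*(-3*8) = 3*(-24) = -72)
g(q) = 0 (g(q) = (0*6)*(-72) = 0*(-72) = 0)
√(-28139 + g(57)) = √(-28139 + 0) = √(-28139) = I*√28139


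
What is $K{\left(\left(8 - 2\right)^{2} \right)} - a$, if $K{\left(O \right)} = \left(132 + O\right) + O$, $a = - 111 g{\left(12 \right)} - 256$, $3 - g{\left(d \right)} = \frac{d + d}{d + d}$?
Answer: $682$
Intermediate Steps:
$g{\left(d \right)} = 2$ ($g{\left(d \right)} = 3 - \frac{d + d}{d + d} = 3 - \frac{2 d}{2 d} = 3 - 2 d \frac{1}{2 d} = 3 - 1 = 2$)
$a = -478$ ($a = \left(-111\right) 2 - 256 = -222 - 256 = -478$)
$K{\left(O \right)} = 132 + 2 O$
$K{\left(\left(8 - 2\right)^{2} \right)} - a = \left(132 + 2 \left(8 - 2\right)^{2}\right) - -478 = \left(132 + 2 \cdot 6^{2}\right) + 478 = \left(132 + 2 \cdot 36\right) + 478 = \left(132 + 72\right) + 478 = 204 + 478 = 682$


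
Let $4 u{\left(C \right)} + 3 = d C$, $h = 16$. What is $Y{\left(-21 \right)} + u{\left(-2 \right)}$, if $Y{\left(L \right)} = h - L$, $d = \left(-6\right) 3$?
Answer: $\frac{181}{4} \approx 45.25$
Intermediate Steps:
$d = -18$
$Y{\left(L \right)} = 16 - L$
$u{\left(C \right)} = - \frac{3}{4} - \frac{9 C}{2}$ ($u{\left(C \right)} = - \frac{3}{4} + \frac{\left(-18\right) C}{4} = - \frac{3}{4} - \frac{9 C}{2}$)
$Y{\left(-21 \right)} + u{\left(-2 \right)} = \left(16 - -21\right) - - \frac{33}{4} = \left(16 + 21\right) + \left(- \frac{3}{4} + 9\right) = 37 + \frac{33}{4} = \frac{181}{4}$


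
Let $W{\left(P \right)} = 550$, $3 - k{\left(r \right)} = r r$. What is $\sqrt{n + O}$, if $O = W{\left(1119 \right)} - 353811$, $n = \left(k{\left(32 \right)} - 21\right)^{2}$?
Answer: $\sqrt{732503} \approx 855.86$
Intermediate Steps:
$k{\left(r \right)} = 3 - r^{2}$ ($k{\left(r \right)} = 3 - r r = 3 - r^{2}$)
$n = 1085764$ ($n = \left(\left(3 - 32^{2}\right) - 21\right)^{2} = \left(\left(3 - 1024\right) - 21\right)^{2} = \left(-1021 - 21\right)^{2} = \left(-1042\right)^{2} = 1085764$)
$O = -353261$ ($O = 550 - 353811 = -353261$)
$\sqrt{n + O} = \sqrt{1085764 - 353261} = \sqrt{732503}$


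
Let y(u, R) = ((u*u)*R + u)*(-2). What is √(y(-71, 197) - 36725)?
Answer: I*√2022737 ≈ 1422.2*I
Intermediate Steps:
y(u, R) = -2*u - 2*R*u² (y(u, R) = (u²*R + u)*(-2) = (R*u² + u)*(-2) = (u + R*u²)*(-2) = -2*u - 2*R*u²)
√(y(-71, 197) - 36725) = √(-2*(-71)*(1 + 197*(-71)) - 36725) = √(-2*(-71)*(1 - 13987) - 36725) = √(-2*(-71)*(-13986) - 36725) = √(-1986012 - 36725) = √(-2022737) = I*√2022737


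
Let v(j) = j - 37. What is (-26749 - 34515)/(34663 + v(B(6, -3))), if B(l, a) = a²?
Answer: -61264/34635 ≈ -1.7688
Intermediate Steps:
v(j) = -37 + j
(-26749 - 34515)/(34663 + v(B(6, -3))) = (-26749 - 34515)/(34663 + (-37 + (-3)²)) = -61264/(34663 + (-37 + 9)) = -61264/(34663 - 28) = -61264/34635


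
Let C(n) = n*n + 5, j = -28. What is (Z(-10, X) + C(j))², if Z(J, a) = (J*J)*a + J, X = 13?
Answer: 4322241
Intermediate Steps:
C(n) = 5 + n² (C(n) = n² + 5 = 5 + n²)
Z(J, a) = J + a*J² (Z(J, a) = J²*a + J = a*J² + J = J + a*J²)
(Z(-10, X) + C(j))² = (-10*(1 - 10*13) + (5 + (-28)²))² = (-10*(1 - 130) + (5 + 784))² = (-10*(-129) + 789)² = (1290 + 789)² = 2079² = 4322241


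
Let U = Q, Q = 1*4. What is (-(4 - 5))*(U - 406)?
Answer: -402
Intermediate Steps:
Q = 4
U = 4
(-(4 - 5))*(U - 406) = (-(4 - 5))*(4 - 406) = -1*(-1)*(-402) = 1*(-402) = -402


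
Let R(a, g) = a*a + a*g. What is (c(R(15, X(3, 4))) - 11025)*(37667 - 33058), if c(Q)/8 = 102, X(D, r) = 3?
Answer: -47053281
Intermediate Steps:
R(a, g) = a**2 + a*g
c(Q) = 816 (c(Q) = 8*102 = 816)
(c(R(15, X(3, 4))) - 11025)*(37667 - 33058) = (816 - 11025)*(37667 - 33058) = -10209*4609 = -47053281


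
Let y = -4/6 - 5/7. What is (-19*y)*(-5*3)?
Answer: -2755/7 ≈ -393.57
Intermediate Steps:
y = -29/21 (y = -4*1/6 - 5*1/7 = -2/3 - 5/7 = -29/21 ≈ -1.3810)
(-19*y)*(-5*3) = (-19*(-29/21))*(-5*3) = (551/21)*(-15) = -2755/7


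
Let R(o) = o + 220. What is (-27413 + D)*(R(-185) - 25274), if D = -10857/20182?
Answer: 13963729720497/20182 ≈ 6.9189e+8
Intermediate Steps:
R(o) = 220 + o
D = -10857/20182 (D = -10857*1/20182 = -10857/20182 ≈ -0.53795)
(-27413 + D)*(R(-185) - 25274) = (-27413 - 10857/20182)*((220 - 185) - 25274) = -553260023*(35 - 25274)/20182 = -553260023/20182*(-25239) = 13963729720497/20182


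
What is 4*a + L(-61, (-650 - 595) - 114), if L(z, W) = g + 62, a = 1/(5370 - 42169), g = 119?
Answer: 6660615/36799 ≈ 181.00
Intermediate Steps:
a = -1/36799 (a = 1/(-36799) = -1/36799 ≈ -2.7175e-5)
L(z, W) = 181 (L(z, W) = 119 + 62 = 181)
4*a + L(-61, (-650 - 595) - 114) = 4*(-1/36799) + 181 = -4/36799 + 181 = 6660615/36799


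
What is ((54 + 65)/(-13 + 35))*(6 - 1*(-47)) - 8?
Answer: 6131/22 ≈ 278.68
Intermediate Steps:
((54 + 65)/(-13 + 35))*(6 - 1*(-47)) - 8 = (119/22)*(6 + 47) - 8 = (119*(1/22))*53 - 8 = (119/22)*53 - 8 = 6307/22 - 8 = 6131/22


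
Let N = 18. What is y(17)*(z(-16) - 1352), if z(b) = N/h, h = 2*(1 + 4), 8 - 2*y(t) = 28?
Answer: 13502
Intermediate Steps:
y(t) = -10 (y(t) = 4 - ½*28 = 4 - 14 = -10)
h = 10 (h = 2*5 = 10)
z(b) = 9/5 (z(b) = 18/10 = 18*(⅒) = 9/5)
y(17)*(z(-16) - 1352) = -10*(9/5 - 1352) = -10*(-6751/5) = 13502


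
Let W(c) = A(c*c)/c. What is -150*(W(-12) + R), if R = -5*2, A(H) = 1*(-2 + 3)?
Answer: 3025/2 ≈ 1512.5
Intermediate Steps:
A(H) = 1 (A(H) = 1*1 = 1)
R = -10
W(c) = 1/c
-150*(W(-12) + R) = -150*(1/(-12) - 10) = -150*(-1/12 - 10) = -150*(-121/12) = 3025/2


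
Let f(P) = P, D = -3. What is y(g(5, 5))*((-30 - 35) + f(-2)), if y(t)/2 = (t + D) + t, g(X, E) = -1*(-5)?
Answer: -938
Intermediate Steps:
g(X, E) = 5
y(t) = -6 + 4*t (y(t) = 2*((t - 3) + t) = 2*((-3 + t) + t) = 2*(-3 + 2*t) = -6 + 4*t)
y(g(5, 5))*((-30 - 35) + f(-2)) = (-6 + 4*5)*((-30 - 35) - 2) = (-6 + 20)*(-65 - 2) = 14*(-67) = -938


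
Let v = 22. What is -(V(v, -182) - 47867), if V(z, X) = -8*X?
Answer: 46411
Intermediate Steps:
-(V(v, -182) - 47867) = -(-8*(-182) - 47867) = -(1456 - 47867) = -1*(-46411) = 46411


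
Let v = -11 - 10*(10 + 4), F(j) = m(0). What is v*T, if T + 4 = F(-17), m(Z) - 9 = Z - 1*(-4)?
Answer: -1359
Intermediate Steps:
m(Z) = 13 + Z (m(Z) = 9 + (Z - 1*(-4)) = 9 + (Z + 4) = 9 + (4 + Z) = 13 + Z)
F(j) = 13 (F(j) = 13 + 0 = 13)
T = 9 (T = -4 + 13 = 9)
v = -151 (v = -11 - 10*14 = -11 - 140 = -151)
v*T = -151*9 = -1359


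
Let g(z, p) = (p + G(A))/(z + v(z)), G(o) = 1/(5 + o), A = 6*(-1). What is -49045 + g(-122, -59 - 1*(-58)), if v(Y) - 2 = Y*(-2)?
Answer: -3040791/62 ≈ -49045.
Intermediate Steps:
A = -6
v(Y) = 2 - 2*Y (v(Y) = 2 + Y*(-2) = 2 - 2*Y)
g(z, p) = (-1 + p)/(2 - z) (g(z, p) = (p + 1/(5 - 6))/(z + (2 - 2*z)) = (p + 1/(-1))/(2 - z) = (p - 1)/(2 - z) = (-1 + p)/(2 - z))
-49045 + g(-122, -59 - 1*(-58)) = -49045 + (-1 + (-59 - 1*(-58)))/(2 - 1*(-122)) = -49045 + (-1 + (-59 + 58))/(2 + 122) = -49045 + (-1 - 1)/124 = -49045 + (1/124)*(-2) = -49045 - 1/62 = -3040791/62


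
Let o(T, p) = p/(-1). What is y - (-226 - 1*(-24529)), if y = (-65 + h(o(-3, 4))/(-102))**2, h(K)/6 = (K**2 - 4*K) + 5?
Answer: -5719403/289 ≈ -19790.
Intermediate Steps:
o(T, p) = -p (o(T, p) = p*(-1) = -p)
h(K) = 30 - 24*K + 6*K**2 (h(K) = 6*((K**2 - 4*K) + 5) = 6*(5 + K**2 - 4*K) = 30 - 24*K + 6*K**2)
y = 1304164/289 (y = (-65 + (30 - (-24)*4 + 6*(-1*4)**2)/(-102))**2 = (-65 + (30 - 24*(-4) + 6*(-4)**2)*(-1/102))**2 = (-65 + (30 + 96 + 6*16)*(-1/102))**2 = (-65 + (30 + 96 + 96)*(-1/102))**2 = (-65 + 222*(-1/102))**2 = (-65 - 37/17)**2 = (-1142/17)**2 = 1304164/289 ≈ 4512.7)
y - (-226 - 1*(-24529)) = 1304164/289 - (-226 - 1*(-24529)) = 1304164/289 - (-226 + 24529) = 1304164/289 - 1*24303 = 1304164/289 - 24303 = -5719403/289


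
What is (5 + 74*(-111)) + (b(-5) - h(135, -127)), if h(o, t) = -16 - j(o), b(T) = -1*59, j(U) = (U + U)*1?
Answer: -7982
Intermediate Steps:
j(U) = 2*U (j(U) = (2*U)*1 = 2*U)
b(T) = -59
h(o, t) = -16 - 2*o
(5 + 74*(-111)) + (b(-5) - h(135, -127)) = (5 + 74*(-111)) + (-59 - (-16 - 2*135)) = (5 - 8214) + (-59 - (-16 - 270)) = -8209 + (-59 - 1*(-286)) = -8209 + (-59 + 286) = -8209 + 227 = -7982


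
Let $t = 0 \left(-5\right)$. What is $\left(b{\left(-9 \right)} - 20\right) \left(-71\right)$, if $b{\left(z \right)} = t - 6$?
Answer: $1846$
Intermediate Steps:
$t = 0$
$b{\left(z \right)} = -6$ ($b{\left(z \right)} = 0 - 6 = -6$)
$\left(b{\left(-9 \right)} - 20\right) \left(-71\right) = \left(-6 - 20\right) \left(-71\right) = \left(-26\right) \left(-71\right) = 1846$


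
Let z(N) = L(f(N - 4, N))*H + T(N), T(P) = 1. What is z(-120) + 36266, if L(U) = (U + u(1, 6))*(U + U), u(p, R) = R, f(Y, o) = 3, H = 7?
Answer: 36645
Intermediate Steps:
L(U) = 2*U*(6 + U) (L(U) = (U + 6)*(U + U) = (6 + U)*(2*U) = 2*U*(6 + U))
z(N) = 379 (z(N) = (2*3*(6 + 3))*7 + 1 = (2*3*9)*7 + 1 = 54*7 + 1 = 378 + 1 = 379)
z(-120) + 36266 = 379 + 36266 = 36645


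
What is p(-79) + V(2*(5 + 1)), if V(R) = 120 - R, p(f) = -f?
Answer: 187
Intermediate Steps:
p(-79) + V(2*(5 + 1)) = -1*(-79) + (120 - 2*(5 + 1)) = 79 + (120 - 2*6) = 79 + (120 - 1*12) = 79 + (120 - 12) = 79 + 108 = 187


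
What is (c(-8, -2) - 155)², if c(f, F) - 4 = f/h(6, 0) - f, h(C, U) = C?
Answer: 187489/9 ≈ 20832.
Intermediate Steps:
c(f, F) = 4 - 5*f/6 (c(f, F) = 4 + (f/6 - f) = 4 - 5*f/6)
(c(-8, -2) - 155)² = ((4 - ⅚*(-8)) - 155)² = ((4 + 20/3) - 155)² = (32/3 - 155)² = (-433/3)² = 187489/9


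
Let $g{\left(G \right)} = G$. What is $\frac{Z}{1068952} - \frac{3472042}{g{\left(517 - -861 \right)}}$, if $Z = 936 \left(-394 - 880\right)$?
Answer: $- \frac{232068090961}{92063491} \approx -2520.7$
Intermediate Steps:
$Z = -1192464$ ($Z = 936 \left(-1274\right) = -1192464$)
$\frac{Z}{1068952} - \frac{3472042}{g{\left(517 - -861 \right)}} = - \frac{1192464}{1068952} - \frac{3472042}{517 - -861} = \left(-1192464\right) \frac{1}{1068952} - \frac{3472042}{517 + 861} = - \frac{149058}{133619} - \frac{3472042}{1378} = - \frac{149058}{133619} - \frac{1736021}{689} = - \frac{232068090961}{92063491}$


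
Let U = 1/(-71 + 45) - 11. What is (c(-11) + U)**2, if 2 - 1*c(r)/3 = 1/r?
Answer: 1857769/81796 ≈ 22.712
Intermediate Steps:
c(r) = 6 - 3/r
U = -287/26 (U = 1/(-26) - 11 = -1/26 - 11 = -287/26 ≈ -11.038)
(c(-11) + U)**2 = ((6 - 3/(-11)) - 287/26)**2 = ((6 - 3*(-1/11)) - 287/26)**2 = ((6 + 3/11) - 287/26)**2 = (69/11 - 287/26)**2 = (-1363/286)**2 = 1857769/81796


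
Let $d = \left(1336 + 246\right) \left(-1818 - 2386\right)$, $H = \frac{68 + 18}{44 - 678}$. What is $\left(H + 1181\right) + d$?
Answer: $- \frac{2107906442}{317} \approx -6.6495 \cdot 10^{6}$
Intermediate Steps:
$H = - \frac{43}{317}$ ($H = \frac{86}{-634} = 86 \left(- \frac{1}{634}\right) = - \frac{43}{317} \approx -0.13565$)
$d = -6650728$ ($d = 1582 \left(-4204\right) = -6650728$)
$\left(H + 1181\right) + d = \left(- \frac{43}{317} + 1181\right) - 6650728 = \frac{374334}{317} - 6650728 = - \frac{2107906442}{317}$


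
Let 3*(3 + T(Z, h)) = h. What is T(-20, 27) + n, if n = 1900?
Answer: 1906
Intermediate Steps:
T(Z, h) = -3 + h/3
T(-20, 27) + n = (-3 + (⅓)*27) + 1900 = (-3 + 9) + 1900 = 6 + 1900 = 1906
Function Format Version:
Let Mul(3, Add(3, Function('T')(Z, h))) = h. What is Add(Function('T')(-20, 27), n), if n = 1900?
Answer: 1906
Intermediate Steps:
Function('T')(Z, h) = Add(-3, Mul(Rational(1, 3), h))
Add(Function('T')(-20, 27), n) = Add(Add(-3, Mul(Rational(1, 3), 27)), 1900) = Add(Add(-3, 9), 1900) = Add(6, 1900) = 1906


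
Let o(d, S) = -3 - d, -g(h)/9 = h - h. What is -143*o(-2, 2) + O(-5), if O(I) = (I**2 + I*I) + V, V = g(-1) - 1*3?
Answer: 190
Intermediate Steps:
g(h) = 0 (g(h) = -9*(h - h) = -9*0 = 0)
V = -3 (V = 0 - 1*3 = 0 - 3 = -3)
O(I) = -3 + 2*I**2 (O(I) = (I**2 + I*I) - 3 = (I**2 + I**2) - 3 = 2*I**2 - 3 = -3 + 2*I**2)
-143*o(-2, 2) + O(-5) = -143*(-3 - 1*(-2)) + (-3 + 2*(-5)**2) = -143*(-3 + 2) + (-3 + 2*25) = -143*(-1) + (-3 + 50) = 143 + 47 = 190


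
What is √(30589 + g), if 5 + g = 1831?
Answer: √32415 ≈ 180.04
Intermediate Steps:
g = 1826 (g = -5 + 1831 = 1826)
√(30589 + g) = √(30589 + 1826) = √32415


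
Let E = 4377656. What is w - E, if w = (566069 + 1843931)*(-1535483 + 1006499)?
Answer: -1274855817656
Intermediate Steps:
w = -1274851440000 (w = 2410000*(-528984) = -1274851440000)
w - E = -1274851440000 - 1*4377656 = -1274851440000 - 4377656 = -1274855817656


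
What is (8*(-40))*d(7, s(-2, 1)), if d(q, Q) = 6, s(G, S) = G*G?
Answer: -1920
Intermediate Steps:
s(G, S) = G**2
(8*(-40))*d(7, s(-2, 1)) = (8*(-40))*6 = -320*6 = -1920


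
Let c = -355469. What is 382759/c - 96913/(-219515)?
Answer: -49571774688/78030777535 ≈ -0.63528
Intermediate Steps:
382759/c - 96913/(-219515) = 382759/(-355469) - 96913/(-219515) = 382759*(-1/355469) - 96913*(-1/219515) = -382759/355469 + 96913/219515 = -49571774688/78030777535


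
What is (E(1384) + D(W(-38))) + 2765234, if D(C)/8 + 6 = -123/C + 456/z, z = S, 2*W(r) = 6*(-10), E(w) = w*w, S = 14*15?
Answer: 163824226/35 ≈ 4.6807e+6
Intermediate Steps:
S = 210
E(w) = w**2
W(r) = -30 (W(r) = (6*(-10))/2 = (1/2)*(-60) = -30)
z = 210
D(C) = -1072/35 - 984/C (D(C) = -48 + 8*(-123/C + 456/210) = -48 + 8*(-123/C + 456*(1/210)) = -48 + 8*(-123/C + 76/35) = -48 + 8*(76/35 - 123/C) = -48 + (608/35 - 984/C) = -1072/35 - 984/C)
(E(1384) + D(W(-38))) + 2765234 = (1384**2 + (-1072/35 - 984/(-30))) + 2765234 = (1915456 + (-1072/35 - 984*(-1/30))) + 2765234 = (1915456 + (-1072/35 + 164/5)) + 2765234 = (1915456 + 76/35) + 2765234 = 67041036/35 + 2765234 = 163824226/35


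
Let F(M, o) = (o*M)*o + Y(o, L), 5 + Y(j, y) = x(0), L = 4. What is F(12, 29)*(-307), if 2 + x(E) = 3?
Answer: -3097016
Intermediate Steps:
x(E) = 1 (x(E) = -2 + 3 = 1)
Y(j, y) = -4 (Y(j, y) = -5 + 1 = -4)
F(M, o) = -4 + M*o² (F(M, o) = (o*M)*o - 4 = (M*o)*o - 4 = M*o² - 4 = -4 + M*o²)
F(12, 29)*(-307) = (-4 + 12*29²)*(-307) = (-4 + 12*841)*(-307) = (-4 + 10092)*(-307) = 10088*(-307) = -3097016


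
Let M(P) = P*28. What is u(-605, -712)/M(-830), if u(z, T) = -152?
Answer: 19/2905 ≈ 0.0065404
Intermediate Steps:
M(P) = 28*P
u(-605, -712)/M(-830) = -152/(28*(-830)) = -152/(-23240) = -152*(-1/23240) = 19/2905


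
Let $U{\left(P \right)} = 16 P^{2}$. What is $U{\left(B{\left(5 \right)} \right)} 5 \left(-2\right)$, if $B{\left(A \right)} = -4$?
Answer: $-2560$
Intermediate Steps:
$U{\left(B{\left(5 \right)} \right)} 5 \left(-2\right) = 16 \left(-4\right)^{2} \cdot 5 \left(-2\right) = 16 \cdot 16 \left(-10\right) = 256 \left(-10\right) = -2560$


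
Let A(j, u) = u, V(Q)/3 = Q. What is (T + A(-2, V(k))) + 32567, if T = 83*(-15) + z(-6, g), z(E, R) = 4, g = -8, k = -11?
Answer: 31293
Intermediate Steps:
V(Q) = 3*Q
T = -1241 (T = 83*(-15) + 4 = -1245 + 4 = -1241)
(T + A(-2, V(k))) + 32567 = (-1241 + 3*(-11)) + 32567 = (-1241 - 33) + 32567 = -1274 + 32567 = 31293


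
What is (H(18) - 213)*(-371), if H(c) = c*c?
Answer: -41181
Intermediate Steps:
H(c) = c**2
(H(18) - 213)*(-371) = (18**2 - 213)*(-371) = (324 - 213)*(-371) = 111*(-371) = -41181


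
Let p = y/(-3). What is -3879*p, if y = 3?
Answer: 3879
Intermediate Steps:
p = -1 (p = 3/(-3) = 3*(-⅓) = -1)
-3879*p = -3879*(-1) = 3879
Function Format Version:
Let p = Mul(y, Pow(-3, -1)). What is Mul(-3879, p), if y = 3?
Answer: 3879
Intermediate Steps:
p = -1 (p = Mul(3, Pow(-3, -1)) = Mul(3, Rational(-1, 3)) = -1)
Mul(-3879, p) = Mul(-3879, -1) = 3879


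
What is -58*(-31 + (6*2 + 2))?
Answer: 986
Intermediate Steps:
-58*(-31 + (6*2 + 2)) = -58*(-31 + (12 + 2)) = -58*(-31 + 14) = -58*(-17) = 986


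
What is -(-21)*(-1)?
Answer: -21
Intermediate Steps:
-(-21)*(-1) = -7*3 = -21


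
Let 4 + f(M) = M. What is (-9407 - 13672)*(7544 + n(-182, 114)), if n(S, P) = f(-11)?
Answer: -173761791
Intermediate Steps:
f(M) = -4 + M
n(S, P) = -15 (n(S, P) = -4 - 11 = -15)
(-9407 - 13672)*(7544 + n(-182, 114)) = (-9407 - 13672)*(7544 - 15) = -23079*7529 = -173761791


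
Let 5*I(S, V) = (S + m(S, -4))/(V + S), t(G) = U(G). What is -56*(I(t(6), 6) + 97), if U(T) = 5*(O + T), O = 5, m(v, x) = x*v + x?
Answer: -1647296/305 ≈ -5401.0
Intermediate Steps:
m(v, x) = x + v*x (m(v, x) = v*x + x = x + v*x)
U(T) = 25 + 5*T (U(T) = 5*(5 + T) = 25 + 5*T)
t(G) = 25 + 5*G
I(S, V) = (-4 - 3*S)/(5*(S + V)) (I(S, V) = ((S - 4*(1 + S))/(V + S))/5 = ((S + (-4 - 4*S))/(S + V))/5 = ((-4 - 3*S)/(S + V))/5 = (-4 - 3*S)/(5*(S + V)))
-56*(I(t(6), 6) + 97) = -56*((-4 - 3*(25 + 5*6))/(5*((25 + 5*6) + 6)) + 97) = -56*((-4 - 3*(25 + 30))/(5*((25 + 30) + 6)) + 97) = -56*((-4 - 3*55)/(5*(55 + 6)) + 97) = -56*((⅕)*(-4 - 165)/61 + 97) = -56*((⅕)*(1/61)*(-169) + 97) = -56*(-169/305 + 97) = -56*29416/305 = -1647296/305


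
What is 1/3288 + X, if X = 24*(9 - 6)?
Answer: 236737/3288 ≈ 72.000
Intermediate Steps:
X = 72 (X = 24*3 = 72)
1/3288 + X = 1/3288 + 72 = 236737/3288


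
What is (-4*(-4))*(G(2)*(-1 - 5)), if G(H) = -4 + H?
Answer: 192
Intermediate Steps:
(-4*(-4))*(G(2)*(-1 - 5)) = (-4*(-4))*((-4 + 2)*(-1 - 5)) = 16*(-2*(-6)) = 16*12 = 192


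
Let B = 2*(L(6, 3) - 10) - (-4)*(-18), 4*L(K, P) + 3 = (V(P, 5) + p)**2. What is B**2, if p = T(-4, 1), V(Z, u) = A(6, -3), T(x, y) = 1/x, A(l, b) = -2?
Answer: 8473921/1024 ≈ 8275.3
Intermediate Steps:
V(Z, u) = -2
p = -1/4 (p = 1/(-4) = -1/4 ≈ -0.25000)
L(K, P) = 33/64 (L(K, P) = -3/4 + (-2 - 1/4)**2/4 = -3/4 + (-9/4)**2/4 = -3/4 + (1/4)*(81/16) = -3/4 + 81/64 = 33/64)
B = -2911/32 (B = 2*(33/64 - 10) - (-4)*(-18) = 2*(-607/64) - 1*72 = -607/32 - 72 = -2911/32 ≈ -90.969)
B**2 = (-2911/32)**2 = 8473921/1024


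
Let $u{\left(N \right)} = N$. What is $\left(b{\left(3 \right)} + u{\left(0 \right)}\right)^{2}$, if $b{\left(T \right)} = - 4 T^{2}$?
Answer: $1296$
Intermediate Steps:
$\left(b{\left(3 \right)} + u{\left(0 \right)}\right)^{2} = \left(- 4 \cdot 3^{2} + 0\right)^{2} = \left(\left(-4\right) 9 + 0\right)^{2} = \left(-36 + 0\right)^{2} = \left(-36\right)^{2} = 1296$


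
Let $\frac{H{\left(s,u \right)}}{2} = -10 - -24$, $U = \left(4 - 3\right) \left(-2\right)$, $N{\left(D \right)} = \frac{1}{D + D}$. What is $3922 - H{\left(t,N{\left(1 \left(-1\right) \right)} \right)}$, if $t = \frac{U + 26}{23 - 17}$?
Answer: $3894$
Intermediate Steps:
$N{\left(D \right)} = \frac{1}{2 D}$
$U = -2$ ($U = 1 \left(-2\right) = -2$)
$t = 4$ ($t = \frac{-2 + 26}{23 - 17} = \frac{24}{6} = 24 \cdot \frac{1}{6} = 4$)
$H{\left(s,u \right)} = 28$ ($H{\left(s,u \right)} = 2 \left(-10 - -24\right) = 2 \left(-10 + 24\right) = 2 \cdot 14 = 28$)
$3922 - H{\left(t,N{\left(1 \left(-1\right) \right)} \right)} = 3922 - 28 = 3894$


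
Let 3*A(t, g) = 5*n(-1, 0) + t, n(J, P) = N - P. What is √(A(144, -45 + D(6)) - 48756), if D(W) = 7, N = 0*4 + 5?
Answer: I*√438297/3 ≈ 220.68*I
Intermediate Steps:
N = 5 (N = 0 + 5 = 5)
n(J, P) = 5 - P
A(t, g) = 25/3 + t/3 (A(t, g) = (5*(5 - 1*0) + t)/3 = (5*(5 + 0) + t)/3 = (5*5 + t)/3 = (25 + t)/3 = 25/3 + t/3)
√(A(144, -45 + D(6)) - 48756) = √((25/3 + (⅓)*144) - 48756) = √((25/3 + 48) - 48756) = √(169/3 - 48756) = √(-146099/3) = I*√438297/3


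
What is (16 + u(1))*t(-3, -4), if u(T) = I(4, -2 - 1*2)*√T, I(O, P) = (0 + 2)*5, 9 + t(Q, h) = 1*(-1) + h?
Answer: -364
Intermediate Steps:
t(Q, h) = -10 + h (t(Q, h) = -9 + (1*(-1) + h) = -9 + (-1 + h) = -10 + h)
I(O, P) = 10 (I(O, P) = 2*5 = 10)
u(T) = 10*√T
(16 + u(1))*t(-3, -4) = (16 + 10*√1)*(-10 - 4) = (16 + 10*1)*(-14) = (16 + 10)*(-14) = 26*(-14) = -364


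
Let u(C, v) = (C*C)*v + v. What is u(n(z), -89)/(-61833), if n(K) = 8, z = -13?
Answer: 5785/61833 ≈ 0.093558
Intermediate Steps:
u(C, v) = v + v*C² (u(C, v) = C²*v + v = v*C² + v = v + v*C²)
u(n(z), -89)/(-61833) = -89*(1 + 8²)/(-61833) = -89*(1 + 64)*(-1/61833) = -89*65*(-1/61833) = -5785*(-1/61833) = 5785/61833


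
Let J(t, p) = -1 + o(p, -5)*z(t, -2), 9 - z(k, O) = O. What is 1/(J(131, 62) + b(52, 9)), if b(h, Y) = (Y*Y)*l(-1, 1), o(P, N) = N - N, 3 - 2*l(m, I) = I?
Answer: 1/80 ≈ 0.012500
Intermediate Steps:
l(m, I) = 3/2 - I/2
z(k, O) = 9 - O
o(P, N) = 0
J(t, p) = -1 (J(t, p) = -1 + 0*(9 - 1*(-2)) = -1 + 0*(9 + 2) = -1 + 0*11 = -1 + 0 = -1)
b(h, Y) = Y**2 (b(h, Y) = (Y*Y)*(3/2 - 1/2*1) = Y**2*(3/2 - 1/2) = Y**2*1 = Y**2)
1/(J(131, 62) + b(52, 9)) = 1/(-1 + 9**2) = 1/(-1 + 81) = 1/80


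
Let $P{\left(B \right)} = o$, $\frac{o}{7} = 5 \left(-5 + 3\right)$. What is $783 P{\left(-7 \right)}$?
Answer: $-54810$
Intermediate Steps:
$o = -70$ ($o = 7 \cdot 5 \left(-5 + 3\right) = 7 \cdot 5 \left(-2\right) = 7 \left(-10\right) = -70$)
$P{\left(B \right)} = -70$
$783 P{\left(-7 \right)} = 783 \left(-70\right) = -54810$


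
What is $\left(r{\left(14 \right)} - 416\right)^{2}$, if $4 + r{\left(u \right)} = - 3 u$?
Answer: $213444$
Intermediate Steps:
$r{\left(u \right)} = -4 - 3 u$
$\left(r{\left(14 \right)} - 416\right)^{2} = \left(\left(-4 - 42\right) - 416\right)^{2} = \left(-46 - 416\right)^{2} = \left(-462\right)^{2} = 213444$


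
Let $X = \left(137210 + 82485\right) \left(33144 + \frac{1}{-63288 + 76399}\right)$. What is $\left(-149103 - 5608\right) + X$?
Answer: $\frac{13638092890522}{1873} \approx 7.2814 \cdot 10^{9}$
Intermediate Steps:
$X = \frac{13638382664225}{1873}$ ($X = 219695 \left(33144 + \frac{1}{13111}\right) = 219695 \cdot \frac{434550985}{13111} = \frac{13638382664225}{1873} \approx 7.2816 \cdot 10^{9}$)
$\left(-149103 - 5608\right) + X = \left(-149103 - 5608\right) + \frac{13638382664225}{1873} = -154711 + \frac{13638382664225}{1873} = \frac{13638092890522}{1873}$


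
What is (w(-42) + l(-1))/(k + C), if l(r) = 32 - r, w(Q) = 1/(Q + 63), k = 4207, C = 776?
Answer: 694/104643 ≈ 0.0066321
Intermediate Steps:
w(Q) = 1/(63 + Q)
(w(-42) + l(-1))/(k + C) = (1/(63 - 42) + (32 - 1*(-1)))/(4207 + 776) = (1/21 + (32 + 1))/4983 = (1/21 + 33)*(1/4983) = (694/21)*(1/4983) = 694/104643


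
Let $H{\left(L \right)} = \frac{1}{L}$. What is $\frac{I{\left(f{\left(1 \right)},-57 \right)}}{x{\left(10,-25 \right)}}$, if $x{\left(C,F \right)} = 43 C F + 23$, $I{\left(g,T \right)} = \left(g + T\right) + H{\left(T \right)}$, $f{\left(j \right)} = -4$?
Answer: $\frac{3478}{611439} \approx 0.0056882$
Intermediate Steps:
$I{\left(g,T \right)} = T + g + \frac{1}{T}$ ($I{\left(g,T \right)} = \left(g + T\right) + \frac{1}{T} = \left(T + g\right) + \frac{1}{T} = T + g + \frac{1}{T}$)
$x{\left(C,F \right)} = 23 + 43 C F$ ($x{\left(C,F \right)} = 43 C F + 23 = 23 + 43 C F$)
$\frac{I{\left(f{\left(1 \right)},-57 \right)}}{x{\left(10,-25 \right)}} = \frac{-57 - 4 + \frac{1}{-57}}{23 + 43 \cdot 10 \left(-25\right)} = \frac{-57 - 4 - \frac{1}{57}}{23 - 10750} = - \frac{3478}{57 \left(-10727\right)} = \left(- \frac{3478}{57}\right) \left(- \frac{1}{10727}\right) = \frac{3478}{611439}$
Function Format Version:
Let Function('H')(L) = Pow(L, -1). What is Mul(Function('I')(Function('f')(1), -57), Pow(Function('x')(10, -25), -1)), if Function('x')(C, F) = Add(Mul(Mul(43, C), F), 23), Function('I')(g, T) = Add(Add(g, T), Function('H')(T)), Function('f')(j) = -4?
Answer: Rational(3478, 611439) ≈ 0.0056882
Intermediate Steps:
Function('I')(g, T) = Add(T, g, Pow(T, -1)) (Function('I')(g, T) = Add(Add(g, T), Pow(T, -1)) = Add(Add(T, g), Pow(T, -1)) = Add(T, g, Pow(T, -1)))
Function('x')(C, F) = Add(23, Mul(43, C, F)) (Function('x')(C, F) = Add(Mul(43, C, F), 23) = Add(23, Mul(43, C, F)))
Mul(Function('I')(Function('f')(1), -57), Pow(Function('x')(10, -25), -1)) = Mul(Add(-57, -4, Pow(-57, -1)), Pow(Add(23, Mul(43, 10, -25)), -1)) = Mul(Add(-57, -4, Rational(-1, 57)), Pow(Add(23, -10750), -1)) = Mul(Rational(-3478, 57), Pow(-10727, -1)) = Mul(Rational(-3478, 57), Rational(-1, 10727)) = Rational(3478, 611439)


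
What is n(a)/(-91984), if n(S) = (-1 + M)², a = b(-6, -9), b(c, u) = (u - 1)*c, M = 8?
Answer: -49/91984 ≈ -0.00053270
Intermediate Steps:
b(c, u) = c*(-1 + u) (b(c, u) = (-1 + u)*c = c*(-1 + u))
a = 60 (a = -6*(-1 - 9) = -6*(-10) = 60)
n(S) = 49 (n(S) = (-1 + 8)² = 7² = 49)
n(a)/(-91984) = 49/(-91984) = 49*(-1/91984) = -49/91984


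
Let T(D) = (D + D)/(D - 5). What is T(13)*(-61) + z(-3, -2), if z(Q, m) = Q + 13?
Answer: -753/4 ≈ -188.25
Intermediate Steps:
T(D) = 2*D/(-5 + D) (T(D) = (2*D)/(-5 + D) = 2*D/(-5 + D))
z(Q, m) = 13 + Q
T(13)*(-61) + z(-3, -2) = (2*13/(-5 + 13))*(-61) + (13 - 3) = (2*13/8)*(-61) + 10 = (2*13*(⅛))*(-61) + 10 = (13/4)*(-61) + 10 = -793/4 + 10 = -753/4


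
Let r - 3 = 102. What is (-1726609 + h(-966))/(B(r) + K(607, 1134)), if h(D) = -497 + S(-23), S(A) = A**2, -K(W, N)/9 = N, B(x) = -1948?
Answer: 1726577/12154 ≈ 142.06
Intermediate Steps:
r = 105 (r = 3 + 102 = 105)
K(W, N) = -9*N
h(D) = 32 (h(D) = -497 + (-23)**2 = -497 + 529 = 32)
(-1726609 + h(-966))/(B(r) + K(607, 1134)) = (-1726609 + 32)/(-1948 - 9*1134) = -1726577/(-1948 - 10206) = -1726577/(-12154) = -1726577*(-1/12154) = 1726577/12154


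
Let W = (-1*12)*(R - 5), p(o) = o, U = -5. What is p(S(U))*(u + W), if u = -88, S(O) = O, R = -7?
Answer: -280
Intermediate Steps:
W = 144 (W = (-1*12)*(-7 - 5) = -12*(-12) = 144)
p(S(U))*(u + W) = -5*(-88 + 144) = -5*56 = -280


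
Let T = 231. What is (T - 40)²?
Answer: 36481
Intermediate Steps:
(T - 40)² = (231 - 40)² = 191² = 36481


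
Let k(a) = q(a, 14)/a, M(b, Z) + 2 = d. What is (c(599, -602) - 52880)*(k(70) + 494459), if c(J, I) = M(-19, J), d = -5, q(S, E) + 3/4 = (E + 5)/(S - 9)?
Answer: -7322126784471/280 ≈ -2.6150e+10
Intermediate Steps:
q(S, E) = -¾ + (5 + E)/(-9 + S) (q(S, E) = -¾ + (E + 5)/(S - 9) = -¾ + (5 + E)/(-9 + S))
M(b, Z) = -7 (M(b, Z) = -2 - 5 = -7)
c(J, I) = -7
k(a) = (103 - 3*a)/(4*a*(-9 + a)) (k(a) = ((47 - 3*a + 4*14)/(4*(-9 + a)))/a = ((47 - 3*a + 56)/(4*(-9 + a)))/a = ((103 - 3*a)/(4*(-9 + a)))/a = (103 - 3*a)/(4*a*(-9 + a)))
(c(599, -602) - 52880)*(k(70) + 494459) = (-7 - 52880)*((¼)*(103 - 3*70)/(70*(-9 + 70)) + 494459) = -52887*((¼)*(1/70)*(103 - 210)/61 + 494459) = -52887*((¼)*(1/70)*(1/61)*(-107) + 494459) = -52887*(-107/17080 + 494459) = -52887*8445359613/17080 = -7322126784471/280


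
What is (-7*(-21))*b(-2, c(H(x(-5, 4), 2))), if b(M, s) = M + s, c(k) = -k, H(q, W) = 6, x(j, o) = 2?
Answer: -1176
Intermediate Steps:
(-7*(-21))*b(-2, c(H(x(-5, 4), 2))) = (-7*(-21))*(-2 - 1*6) = 147*(-2 - 6) = 147*(-8) = -1176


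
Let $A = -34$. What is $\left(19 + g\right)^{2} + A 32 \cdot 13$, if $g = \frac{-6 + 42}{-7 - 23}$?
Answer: $- \frac{345679}{25} \approx -13827.0$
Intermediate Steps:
$g = - \frac{6}{5}$ ($g = \frac{36}{-30} = 36 \left(- \frac{1}{30}\right) = - \frac{6}{5} \approx -1.2$)
$\left(19 + g\right)^{2} + A 32 \cdot 13 = \left(19 - \frac{6}{5}\right)^{2} + \left(-34\right) 32 \cdot 13 = \left(\frac{89}{5}\right)^{2} - 14144 = \frac{7921}{25} - 14144 = - \frac{345679}{25}$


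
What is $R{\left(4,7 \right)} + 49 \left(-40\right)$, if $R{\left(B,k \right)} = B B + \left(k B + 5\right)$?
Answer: $-1911$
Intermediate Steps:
$R{\left(B,k \right)} = 5 + B^{2} + B k$ ($R{\left(B,k \right)} = B^{2} + \left(B k + 5\right) = B^{2} + \left(5 + B k\right) = 5 + B^{2} + B k$)
$R{\left(4,7 \right)} + 49 \left(-40\right) = \left(5 + 4^{2} + 4 \cdot 7\right) + 49 \left(-40\right) = \left(5 + 16 + 28\right) - 1960 = 49 - 1960 = -1911$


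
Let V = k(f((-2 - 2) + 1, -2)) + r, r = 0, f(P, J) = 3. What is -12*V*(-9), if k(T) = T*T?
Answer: 972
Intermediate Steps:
k(T) = T**2
V = 9 (V = 3**2 + 0 = 9 + 0 = 9)
-12*V*(-9) = -12*9*(-9) = -108*(-9) = 972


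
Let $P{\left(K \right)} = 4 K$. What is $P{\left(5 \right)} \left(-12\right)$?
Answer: $-240$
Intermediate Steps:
$P{\left(5 \right)} \left(-12\right) = 4 \cdot 5 \left(-12\right) = 20 \left(-12\right) = -240$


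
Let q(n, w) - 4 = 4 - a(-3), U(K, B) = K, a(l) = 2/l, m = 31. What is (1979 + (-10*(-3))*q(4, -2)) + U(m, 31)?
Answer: 2270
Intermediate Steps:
q(n, w) = 26/3 (q(n, w) = 4 + (4 - 2/(-3)) = 4 + (4 - 2*(-1)/3) = 4 + (4 - 1*(-2/3)) = 4 + (4 + 2/3) = 4 + 14/3 = 26/3)
(1979 + (-10*(-3))*q(4, -2)) + U(m, 31) = (1979 - 10*(-3)*(26/3)) + 31 = (1979 + 30*(26/3)) + 31 = (1979 + 260) + 31 = 2239 + 31 = 2270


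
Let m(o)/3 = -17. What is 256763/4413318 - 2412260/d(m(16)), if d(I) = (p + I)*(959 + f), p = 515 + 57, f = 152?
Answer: -807496007279/196505020866 ≈ -4.1093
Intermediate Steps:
m(o) = -51 (m(o) = 3*(-17) = -51)
p = 572
d(I) = 635492 + 1111*I (d(I) = (572 + I)*(959 + 152) = (572 + I)*1111 = 635492 + 1111*I)
256763/4413318 - 2412260/d(m(16)) = 256763/4413318 - 2412260/(635492 + 1111*(-51)) = 256763*(1/4413318) - 2412260/(635492 - 56661) = 19751/339486 - 2412260/578831 = -807496007279/196505020866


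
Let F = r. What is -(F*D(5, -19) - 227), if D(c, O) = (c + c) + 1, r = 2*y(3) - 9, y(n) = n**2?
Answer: 128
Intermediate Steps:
r = 9 (r = 2*3**2 - 9 = 2*9 - 9 = 18 - 9 = 9)
F = 9
D(c, O) = 1 + 2*c (D(c, O) = 2*c + 1 = 1 + 2*c)
-(F*D(5, -19) - 227) = -(9*(1 + 2*5) - 227) = -(9*(1 + 10) - 227) = -(9*11 - 227) = -(99 - 227) = -1*(-128) = 128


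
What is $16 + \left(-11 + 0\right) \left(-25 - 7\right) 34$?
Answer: $11984$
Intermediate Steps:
$16 + \left(-11 + 0\right) \left(-25 - 7\right) 34 = 16 + \left(-11\right) \left(-32\right) 34 = 16 + 352 \cdot 34 = 16 + 11968 = 11984$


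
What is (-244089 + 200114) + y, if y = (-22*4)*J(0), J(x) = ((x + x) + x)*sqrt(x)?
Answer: -43975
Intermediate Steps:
J(x) = 3*x**(3/2) (J(x) = (2*x + x)*sqrt(x) = (3*x)*sqrt(x) = 3*x**(3/2))
y = 0 (y = (-22*4)*(3*0**(3/2)) = -264*0 = -88*0 = 0)
(-244089 + 200114) + y = (-244089 + 200114) + 0 = -43975 + 0 = -43975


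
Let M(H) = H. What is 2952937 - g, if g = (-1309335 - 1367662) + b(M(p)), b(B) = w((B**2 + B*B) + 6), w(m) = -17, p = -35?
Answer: 5629951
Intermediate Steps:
b(B) = -17
g = -2677014 (g = (-1309335 - 1367662) - 17 = -2676997 - 17 = -2677014)
2952937 - g = 2952937 - 1*(-2677014) = 2952937 + 2677014 = 5629951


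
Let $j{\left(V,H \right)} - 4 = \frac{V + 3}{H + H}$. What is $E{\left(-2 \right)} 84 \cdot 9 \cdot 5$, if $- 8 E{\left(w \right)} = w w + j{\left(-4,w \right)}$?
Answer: $- \frac{31185}{8} \approx -3898.1$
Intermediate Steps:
$j{\left(V,H \right)} = 4 + \frac{3 + V}{2 H}$ ($j{\left(V,H \right)} = 4 + \frac{V + 3}{H + H} = 4 + \frac{3 + V}{2 H}$)
$E{\left(w \right)} = - \frac{w^{2}}{8} - \frac{-1 + 8 w}{16 w}$ ($E{\left(w \right)} = - \frac{w w + \frac{3 - 4 + 8 w}{2 w}}{8} = - \frac{w^{2} + \frac{-1 + 8 w}{2 w}}{8} = - \frac{w^{2}}{8} - \frac{-1 + 8 w}{16 w}$)
$E{\left(-2 \right)} 84 \cdot 9 \cdot 5 = \frac{1 - -16 - 2 \left(-2\right)^{3}}{16 \left(-2\right)} 84 \cdot 9 \cdot 5 = \frac{1}{16} \left(- \frac{1}{2}\right) \left(1 + 16 - -16\right) 84 \cdot 45 = \frac{1}{16} \left(- \frac{1}{2}\right) \left(1 + 16 + 16\right) 84 \cdot 45 = \frac{1}{16} \left(- \frac{1}{2}\right) 33 \cdot 84 \cdot 45 = \left(- \frac{33}{32}\right) 84 \cdot 45 = \left(- \frac{693}{8}\right) 45 = - \frac{31185}{8}$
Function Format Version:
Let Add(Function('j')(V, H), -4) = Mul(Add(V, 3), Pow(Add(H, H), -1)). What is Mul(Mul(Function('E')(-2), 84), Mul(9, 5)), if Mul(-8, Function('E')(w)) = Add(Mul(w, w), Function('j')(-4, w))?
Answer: Rational(-31185, 8) ≈ -3898.1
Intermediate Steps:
Function('j')(V, H) = Add(4, Mul(Rational(1, 2), Pow(H, -1), Add(3, V))) (Function('j')(V, H) = Add(4, Mul(Add(V, 3), Pow(Add(H, H), -1))) = Add(4, Mul(Add(3, V), Pow(Mul(2, H), -1))) = Add(4, Mul(Add(3, V), Mul(Rational(1, 2), Pow(H, -1)))) = Add(4, Mul(Rational(1, 2), Pow(H, -1), Add(3, V))))
Function('E')(w) = Add(Mul(Rational(-1, 8), Pow(w, 2)), Mul(Rational(-1, 16), Pow(w, -1), Add(-1, Mul(8, w)))) (Function('E')(w) = Mul(Rational(-1, 8), Add(Mul(w, w), Mul(Rational(1, 2), Pow(w, -1), Add(3, -4, Mul(8, w))))) = Mul(Rational(-1, 8), Add(Pow(w, 2), Mul(Rational(1, 2), Pow(w, -1), Add(-1, Mul(8, w))))) = Add(Mul(Rational(-1, 8), Pow(w, 2)), Mul(Rational(-1, 16), Pow(w, -1), Add(-1, Mul(8, w)))))
Mul(Mul(Function('E')(-2), 84), Mul(9, 5)) = Mul(Mul(Mul(Rational(1, 16), Pow(-2, -1), Add(1, Mul(-8, -2), Mul(-2, Pow(-2, 3)))), 84), Mul(9, 5)) = Mul(Mul(Mul(Rational(1, 16), Rational(-1, 2), Add(1, 16, Mul(-2, -8))), 84), 45) = Mul(Mul(Mul(Rational(1, 16), Rational(-1, 2), Add(1, 16, 16)), 84), 45) = Mul(Mul(Mul(Rational(1, 16), Rational(-1, 2), 33), 84), 45) = Mul(Mul(Rational(-33, 32), 84), 45) = Mul(Rational(-693, 8), 45) = Rational(-31185, 8)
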